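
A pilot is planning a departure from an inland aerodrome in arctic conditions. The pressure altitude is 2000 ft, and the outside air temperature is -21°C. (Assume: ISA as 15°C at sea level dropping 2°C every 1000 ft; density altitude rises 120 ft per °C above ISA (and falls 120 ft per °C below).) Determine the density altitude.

ISA temperature at 2000 ft = 15 − 2 × (2000/1000) = 11°C.
ISA deviation = -21 − 11 = -32°C.
Density altitude = 2000 + 120 × (-32) = 2000 + (-3840) = -1840 ft.

-1840 ft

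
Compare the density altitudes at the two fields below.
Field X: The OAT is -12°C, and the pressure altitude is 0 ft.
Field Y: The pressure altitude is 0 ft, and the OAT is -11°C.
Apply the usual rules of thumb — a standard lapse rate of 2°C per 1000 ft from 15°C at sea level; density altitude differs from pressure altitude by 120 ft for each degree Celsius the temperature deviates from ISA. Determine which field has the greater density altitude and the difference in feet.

Field X: ISA temp = 15°C, deviation -27°C, DA = 0 + 120 × (-27) = -3240 ft.
Field Y: ISA temp = 15°C, deviation -26°C, DA = 0 + 120 × (-26) = -3120 ft.
Field Y is higher by -3120 − (-3240) = 120 ft.

Field Y by 120 ft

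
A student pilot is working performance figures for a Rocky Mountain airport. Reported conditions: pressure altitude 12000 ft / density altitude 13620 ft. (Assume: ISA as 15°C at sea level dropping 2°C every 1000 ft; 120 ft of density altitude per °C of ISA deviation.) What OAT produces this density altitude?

4.5°C

Density altitude − pressure altitude = 13620 − 12000 = +1620 ft.
At 120 ft/°C that is an ISA deviation of 1620/120 = +13.5°C.
ISA temperature at 12000 ft = 15 − 2 × (12000/1000) = -9°C.
OAT = ISA + deviation = -9 + (+13.5) = 4.5°C.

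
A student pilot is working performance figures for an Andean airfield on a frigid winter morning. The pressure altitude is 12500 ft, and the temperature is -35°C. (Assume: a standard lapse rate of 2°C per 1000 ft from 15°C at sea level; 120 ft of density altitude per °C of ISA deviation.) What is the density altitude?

9500 ft

ISA temperature at 12500 ft = 15 − 2 × (12500/1000) = -10°C.
ISA deviation = -35 − (-10) = -25°C.
Density altitude = 12500 + 120 × (-25) = 12500 + (-3000) = 9500 ft.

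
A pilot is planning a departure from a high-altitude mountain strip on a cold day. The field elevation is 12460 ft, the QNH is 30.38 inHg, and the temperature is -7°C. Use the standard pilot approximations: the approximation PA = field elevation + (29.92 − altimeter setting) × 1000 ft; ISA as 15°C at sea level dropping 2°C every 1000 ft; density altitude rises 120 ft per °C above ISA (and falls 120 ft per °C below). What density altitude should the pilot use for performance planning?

12240 ft

Pressure altitude = 12460 + (29.92 − 30.38) × 1000 = 12460 + (-460) = 12000 ft.
ISA temperature at 12000 ft = 15 − 2 × (12000/1000) = -9°C.
ISA deviation = -7 − (-9) = +2°C.
Density altitude = 12000 + 120 × (2) = 12240 ft.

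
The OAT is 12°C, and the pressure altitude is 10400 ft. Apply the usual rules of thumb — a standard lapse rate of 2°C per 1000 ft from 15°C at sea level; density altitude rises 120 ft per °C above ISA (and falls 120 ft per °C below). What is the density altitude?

ISA temperature at 10400 ft = 15 − 2 × (10400/1000) = -5.8°C.
ISA deviation = 12 − (-5.8) = +17.8°C.
Density altitude = 10400 + 120 × (17.8) = 10400 + (+2136) = 12536 ft.

12536 ft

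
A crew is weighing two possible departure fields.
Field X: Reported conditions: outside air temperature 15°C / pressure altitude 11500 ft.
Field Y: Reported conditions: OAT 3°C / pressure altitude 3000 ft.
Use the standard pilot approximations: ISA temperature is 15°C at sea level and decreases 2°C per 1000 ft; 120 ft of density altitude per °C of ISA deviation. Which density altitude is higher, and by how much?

Field X by 11980 ft

Field X: ISA temp = -8°C, deviation +23°C, DA = 11500 + 120 × 23 = 14260 ft.
Field Y: ISA temp = 9°C, deviation -6°C, DA = 3000 + 120 × (-6) = 2280 ft.
Field X is higher by 14260 − 2280 = 11980 ft.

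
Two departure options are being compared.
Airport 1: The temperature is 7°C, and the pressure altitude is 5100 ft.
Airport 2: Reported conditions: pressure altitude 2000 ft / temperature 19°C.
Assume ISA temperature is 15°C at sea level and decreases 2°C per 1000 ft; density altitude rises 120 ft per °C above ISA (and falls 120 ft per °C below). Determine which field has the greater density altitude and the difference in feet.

Airport 1 by 2404 ft

Airport 1: ISA temp = 4.8°C, deviation +2.2°C, DA = 5100 + 120 × 2.2 = 5364 ft.
Airport 2: ISA temp = 11°C, deviation +8°C, DA = 2000 + 120 × 8 = 2960 ft.
Airport 1 is higher by 5364 − 2960 = 2404 ft.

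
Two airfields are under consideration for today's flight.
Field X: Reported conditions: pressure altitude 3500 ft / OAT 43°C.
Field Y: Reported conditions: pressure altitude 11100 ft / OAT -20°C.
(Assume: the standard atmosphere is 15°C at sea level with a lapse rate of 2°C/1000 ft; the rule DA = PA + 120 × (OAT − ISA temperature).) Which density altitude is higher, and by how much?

Field Y by 1864 ft

Field X: ISA temp = 8°C, deviation +35°C, DA = 3500 + 120 × 35 = 7700 ft.
Field Y: ISA temp = -7.2°C, deviation -12.8°C, DA = 11100 + 120 × (-12.8) = 9564 ft.
Field Y is higher by 9564 − 7700 = 1864 ft.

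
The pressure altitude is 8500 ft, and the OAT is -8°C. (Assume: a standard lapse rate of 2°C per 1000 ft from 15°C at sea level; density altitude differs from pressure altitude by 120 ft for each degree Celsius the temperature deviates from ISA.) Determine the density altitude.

7780 ft

ISA temperature at 8500 ft = 15 − 2 × (8500/1000) = -2°C.
ISA deviation = -8 − (-2) = -6°C.
Density altitude = 8500 + 120 × (-6) = 8500 + (-720) = 7780 ft.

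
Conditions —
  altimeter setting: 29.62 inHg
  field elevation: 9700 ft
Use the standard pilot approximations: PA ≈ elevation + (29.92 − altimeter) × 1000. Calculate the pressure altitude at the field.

10000 ft

Pressure correction = (29.92 − 29.62) × 1000 = +300 ft.
Pressure altitude = 9700 + (+300) = 10000 ft.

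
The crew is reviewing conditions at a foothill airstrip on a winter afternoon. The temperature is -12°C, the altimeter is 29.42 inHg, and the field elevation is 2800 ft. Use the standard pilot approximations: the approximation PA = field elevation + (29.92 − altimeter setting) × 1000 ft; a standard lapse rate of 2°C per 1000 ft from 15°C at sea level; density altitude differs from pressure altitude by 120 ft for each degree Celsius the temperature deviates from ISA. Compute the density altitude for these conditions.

852 ft

Pressure altitude = 2800 + (29.92 − 29.42) × 1000 = 2800 + (+500) = 3300 ft.
ISA temperature at 3300 ft = 15 − 2 × (3300/1000) = 8.4°C.
ISA deviation = -12 − 8.4 = -20.4°C.
Density altitude = 3300 + 120 × (-20.4) = 852 ft.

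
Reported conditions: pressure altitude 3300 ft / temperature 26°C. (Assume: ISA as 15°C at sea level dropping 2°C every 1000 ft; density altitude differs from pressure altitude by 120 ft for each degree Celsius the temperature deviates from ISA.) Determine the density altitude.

5412 ft

ISA temperature at 3300 ft = 15 − 2 × (3300/1000) = 8.4°C.
ISA deviation = 26 − 8.4 = +17.6°C.
Density altitude = 3300 + 120 × (17.6) = 3300 + (+2112) = 5412 ft.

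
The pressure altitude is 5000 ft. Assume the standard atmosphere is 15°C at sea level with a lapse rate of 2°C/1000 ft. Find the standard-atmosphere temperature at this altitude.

ISA temperature = 15 − 2 × (5000/1000) = 15 − 10 = 5°C.

5°C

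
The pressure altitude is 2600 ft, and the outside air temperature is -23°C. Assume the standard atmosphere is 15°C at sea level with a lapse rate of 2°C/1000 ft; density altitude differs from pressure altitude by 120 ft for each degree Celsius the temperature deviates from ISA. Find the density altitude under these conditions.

-1336 ft

ISA temperature at 2600 ft = 15 − 2 × (2600/1000) = 9.8°C.
ISA deviation = -23 − 9.8 = -32.8°C.
Density altitude = 2600 + 120 × (-32.8) = 2600 + (-3936) = -1336 ft.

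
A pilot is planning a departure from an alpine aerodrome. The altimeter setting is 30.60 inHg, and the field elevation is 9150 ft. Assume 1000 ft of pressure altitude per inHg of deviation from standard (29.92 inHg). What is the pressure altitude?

8470 ft

Pressure correction = (29.92 − 30.60) × 1000 = -680 ft.
Pressure altitude = 9150 + (-680) = 8470 ft.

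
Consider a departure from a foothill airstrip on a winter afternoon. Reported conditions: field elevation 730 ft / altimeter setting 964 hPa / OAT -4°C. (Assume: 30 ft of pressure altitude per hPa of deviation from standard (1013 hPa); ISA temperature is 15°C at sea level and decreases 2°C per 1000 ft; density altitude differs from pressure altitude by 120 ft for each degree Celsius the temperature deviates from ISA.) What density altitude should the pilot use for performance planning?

Pressure altitude = 730 + (1013 − 964) × 30 = 730 + (+1470) = 2200 ft.
ISA temperature at 2200 ft = 15 − 2 × (2200/1000) = 10.6°C.
ISA deviation = -4 − 10.6 = -14.6°C.
Density altitude = 2200 + 120 × (-14.6) = 448 ft.

448 ft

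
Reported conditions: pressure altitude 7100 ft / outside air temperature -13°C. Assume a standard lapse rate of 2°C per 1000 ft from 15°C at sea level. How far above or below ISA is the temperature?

ISA temperature at 7100 ft = 15 − 2 × (7100/1000) = 0.8°C.
Deviation = OAT − ISA = -13 − 0.8 = -13.8°C.

ISA-13.8°C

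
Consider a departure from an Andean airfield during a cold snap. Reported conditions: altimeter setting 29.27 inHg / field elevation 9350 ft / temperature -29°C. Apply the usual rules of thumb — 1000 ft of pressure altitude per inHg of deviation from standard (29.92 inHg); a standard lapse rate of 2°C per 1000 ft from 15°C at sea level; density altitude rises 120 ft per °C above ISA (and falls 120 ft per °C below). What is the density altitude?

Pressure altitude = 9350 + (29.92 − 29.27) × 1000 = 9350 + (+650) = 10000 ft.
ISA temperature at 10000 ft = 15 − 2 × (10000/1000) = -5°C.
ISA deviation = -29 − (-5) = -24°C.
Density altitude = 10000 + 120 × (-24) = 7120 ft.

7120 ft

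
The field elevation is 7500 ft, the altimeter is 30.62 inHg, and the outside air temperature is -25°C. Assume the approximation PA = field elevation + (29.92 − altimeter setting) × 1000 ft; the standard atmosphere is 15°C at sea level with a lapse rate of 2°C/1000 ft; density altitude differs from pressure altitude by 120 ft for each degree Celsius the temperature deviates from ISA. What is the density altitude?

Pressure altitude = 7500 + (29.92 − 30.62) × 1000 = 7500 + (-700) = 6800 ft.
ISA temperature at 6800 ft = 15 − 2 × (6800/1000) = 1.4°C.
ISA deviation = -25 − 1.4 = -26.4°C.
Density altitude = 6800 + 120 × (-26.4) = 3632 ft.

3632 ft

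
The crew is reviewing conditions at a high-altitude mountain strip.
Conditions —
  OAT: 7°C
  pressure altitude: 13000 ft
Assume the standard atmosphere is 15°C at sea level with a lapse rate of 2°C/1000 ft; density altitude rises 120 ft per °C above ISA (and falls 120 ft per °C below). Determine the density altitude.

15160 ft

ISA temperature at 13000 ft = 15 − 2 × (13000/1000) = -11°C.
ISA deviation = 7 − (-11) = +18°C.
Density altitude = 13000 + 120 × (18) = 13000 + (+2160) = 15160 ft.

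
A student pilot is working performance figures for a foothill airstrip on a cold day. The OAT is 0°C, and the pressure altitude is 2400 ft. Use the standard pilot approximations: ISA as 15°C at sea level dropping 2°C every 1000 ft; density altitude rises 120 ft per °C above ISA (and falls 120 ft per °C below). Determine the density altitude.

ISA temperature at 2400 ft = 15 − 2 × (2400/1000) = 10.2°C.
ISA deviation = 0 − 10.2 = -10.2°C.
Density altitude = 2400 + 120 × (-10.2) = 2400 + (-1224) = 1176 ft.

1176 ft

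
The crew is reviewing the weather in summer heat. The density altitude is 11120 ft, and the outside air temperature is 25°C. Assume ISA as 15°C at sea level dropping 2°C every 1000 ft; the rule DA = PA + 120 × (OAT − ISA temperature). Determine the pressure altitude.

DA = PA + 120 × (OAT − (15 − 2·PA/1000)) = PA + 120·OAT − 1800 + 0.24·PA = 1.24·PA + 120·OAT − 1800.
So 1.24·PA = 11120 − 120 × 25 + 1800 = 9920.
PA = 9920 / 1.24 = 8000 ft.

8000 ft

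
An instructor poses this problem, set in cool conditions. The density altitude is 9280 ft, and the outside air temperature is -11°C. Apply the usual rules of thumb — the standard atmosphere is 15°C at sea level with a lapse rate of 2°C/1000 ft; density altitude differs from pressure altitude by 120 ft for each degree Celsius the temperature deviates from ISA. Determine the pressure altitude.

10000 ft

DA = PA + 120 × (OAT − (15 − 2·PA/1000)) = PA + 120·OAT − 1800 + 0.24·PA = 1.24·PA + 120·OAT − 1800.
So 1.24·PA = 9280 − 120 × (-11) + 1800 = 12400.
PA = 12400 / 1.24 = 10000 ft.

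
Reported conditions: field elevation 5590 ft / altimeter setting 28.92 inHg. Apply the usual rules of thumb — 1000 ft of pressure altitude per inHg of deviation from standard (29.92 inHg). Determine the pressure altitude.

Pressure correction = (29.92 − 28.92) × 1000 = +1000 ft.
Pressure altitude = 5590 + (+1000) = 6590 ft.

6590 ft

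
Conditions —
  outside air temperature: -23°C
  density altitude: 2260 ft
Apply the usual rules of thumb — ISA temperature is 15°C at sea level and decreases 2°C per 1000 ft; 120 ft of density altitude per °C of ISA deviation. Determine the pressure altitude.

DA = PA + 120 × (OAT − (15 − 2·PA/1000)) = PA + 120·OAT − 1800 + 0.24·PA = 1.24·PA + 120·OAT − 1800.
So 1.24·PA = 2260 − 120 × (-23) + 1800 = 6820.
PA = 6820 / 1.24 = 5500 ft.

5500 ft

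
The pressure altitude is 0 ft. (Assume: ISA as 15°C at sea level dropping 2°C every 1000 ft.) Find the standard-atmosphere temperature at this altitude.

15°C

ISA temperature = 15 − 2 × (0/1000) = 15 − 0 = 15°C.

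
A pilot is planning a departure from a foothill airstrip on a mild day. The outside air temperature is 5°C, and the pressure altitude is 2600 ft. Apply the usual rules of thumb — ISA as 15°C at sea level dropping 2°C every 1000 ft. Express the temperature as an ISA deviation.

ISA-4.8°C

ISA temperature at 2600 ft = 15 − 2 × (2600/1000) = 9.8°C.
Deviation = OAT − ISA = 5 − 9.8 = -4.8°C.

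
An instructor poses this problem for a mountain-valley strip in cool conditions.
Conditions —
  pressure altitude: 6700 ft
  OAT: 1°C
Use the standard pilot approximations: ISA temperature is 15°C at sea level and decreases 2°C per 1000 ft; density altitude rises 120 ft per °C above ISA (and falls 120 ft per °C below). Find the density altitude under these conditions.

6628 ft

ISA temperature at 6700 ft = 15 − 2 × (6700/1000) = 1.6°C.
ISA deviation = 1 − 1.6 = -0.6°C.
Density altitude = 6700 + 120 × (-0.6) = 6700 + (-72) = 6628 ft.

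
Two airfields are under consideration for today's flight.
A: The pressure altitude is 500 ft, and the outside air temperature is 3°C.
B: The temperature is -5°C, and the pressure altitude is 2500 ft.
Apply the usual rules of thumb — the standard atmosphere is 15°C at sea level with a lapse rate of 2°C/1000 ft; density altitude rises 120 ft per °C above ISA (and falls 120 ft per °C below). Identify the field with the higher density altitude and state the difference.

B by 1520 ft

A: ISA temp = 14°C, deviation -11°C, DA = 500 + 120 × (-11) = -820 ft.
B: ISA temp = 10°C, deviation -15°C, DA = 2500 + 120 × (-15) = 700 ft.
B is higher by 700 − (-820) = 1520 ft.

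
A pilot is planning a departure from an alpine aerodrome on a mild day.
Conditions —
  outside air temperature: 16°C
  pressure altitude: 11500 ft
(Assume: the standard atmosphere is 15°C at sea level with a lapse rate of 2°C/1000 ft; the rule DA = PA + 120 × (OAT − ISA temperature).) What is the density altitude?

ISA temperature at 11500 ft = 15 − 2 × (11500/1000) = -8°C.
ISA deviation = 16 − (-8) = +24°C.
Density altitude = 11500 + 120 × (24) = 11500 + (+2880) = 14380 ft.

14380 ft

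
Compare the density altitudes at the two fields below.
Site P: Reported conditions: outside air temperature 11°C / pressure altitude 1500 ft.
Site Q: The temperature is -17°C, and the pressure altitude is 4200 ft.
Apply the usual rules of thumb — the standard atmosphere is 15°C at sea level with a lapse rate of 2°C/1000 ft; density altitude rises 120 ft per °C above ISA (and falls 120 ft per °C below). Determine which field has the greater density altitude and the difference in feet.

Site P by 12 ft

Site P: ISA temp = 12°C, deviation -1°C, DA = 1500 + 120 × (-1) = 1380 ft.
Site Q: ISA temp = 6.6°C, deviation -23.6°C, DA = 4200 + 120 × (-23.6) = 1368 ft.
Site P is higher by 1380 − 1368 = 12 ft.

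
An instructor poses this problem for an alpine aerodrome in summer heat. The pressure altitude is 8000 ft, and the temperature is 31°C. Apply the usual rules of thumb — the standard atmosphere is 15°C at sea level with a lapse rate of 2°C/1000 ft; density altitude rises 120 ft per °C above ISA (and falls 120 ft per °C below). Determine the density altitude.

ISA temperature at 8000 ft = 15 − 2 × (8000/1000) = -1°C.
ISA deviation = 31 − (-1) = +32°C.
Density altitude = 8000 + 120 × (32) = 8000 + (+3840) = 11840 ft.

11840 ft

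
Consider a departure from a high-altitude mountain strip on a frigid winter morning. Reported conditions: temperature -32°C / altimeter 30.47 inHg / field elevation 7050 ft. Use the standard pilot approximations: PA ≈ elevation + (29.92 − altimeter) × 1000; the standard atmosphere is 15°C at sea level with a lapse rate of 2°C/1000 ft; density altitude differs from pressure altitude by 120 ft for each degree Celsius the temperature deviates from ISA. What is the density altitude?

Pressure altitude = 7050 + (29.92 − 30.47) × 1000 = 7050 + (-550) = 6500 ft.
ISA temperature at 6500 ft = 15 − 2 × (6500/1000) = 2°C.
ISA deviation = -32 − 2 = -34°C.
Density altitude = 6500 + 120 × (-34) = 2420 ft.

2420 ft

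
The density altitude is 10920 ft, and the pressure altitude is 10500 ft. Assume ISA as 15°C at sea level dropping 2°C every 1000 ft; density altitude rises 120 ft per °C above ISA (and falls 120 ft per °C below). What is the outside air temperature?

-2.5°C

Density altitude − pressure altitude = 10920 − 10500 = +420 ft.
At 120 ft/°C that is an ISA deviation of 420/120 = +3.5°C.
ISA temperature at 10500 ft = 15 − 2 × (10500/1000) = -6°C.
OAT = ISA + deviation = -6 + (+3.5) = -2.5°C.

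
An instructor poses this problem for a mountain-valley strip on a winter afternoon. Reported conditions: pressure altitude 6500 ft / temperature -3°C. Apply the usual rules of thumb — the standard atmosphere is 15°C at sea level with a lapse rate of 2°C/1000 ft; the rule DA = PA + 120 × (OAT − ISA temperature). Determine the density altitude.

ISA temperature at 6500 ft = 15 − 2 × (6500/1000) = 2°C.
ISA deviation = -3 − 2 = -5°C.
Density altitude = 6500 + 120 × (-5) = 6500 + (-600) = 5900 ft.

5900 ft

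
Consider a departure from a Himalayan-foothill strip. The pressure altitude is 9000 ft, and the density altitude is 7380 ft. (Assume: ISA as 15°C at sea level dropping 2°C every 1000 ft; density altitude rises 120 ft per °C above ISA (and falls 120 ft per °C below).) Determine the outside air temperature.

-16.5°C

Density altitude − pressure altitude = 7380 − 9000 = -1620 ft.
At 120 ft/°C that is an ISA deviation of -1620/120 = -13.5°C.
ISA temperature at 9000 ft = 15 − 2 × (9000/1000) = -3°C.
OAT = ISA + deviation = -3 + (-13.5) = -16.5°C.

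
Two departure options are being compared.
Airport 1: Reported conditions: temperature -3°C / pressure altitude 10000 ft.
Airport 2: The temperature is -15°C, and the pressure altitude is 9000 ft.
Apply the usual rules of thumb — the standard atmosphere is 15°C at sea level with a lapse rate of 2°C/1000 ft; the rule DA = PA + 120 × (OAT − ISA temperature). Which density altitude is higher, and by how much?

Airport 1: ISA temp = -5°C, deviation +2°C, DA = 10000 + 120 × 2 = 10240 ft.
Airport 2: ISA temp = -3°C, deviation -12°C, DA = 9000 + 120 × (-12) = 7560 ft.
Airport 1 is higher by 10240 − 7560 = 2680 ft.

Airport 1 by 2680 ft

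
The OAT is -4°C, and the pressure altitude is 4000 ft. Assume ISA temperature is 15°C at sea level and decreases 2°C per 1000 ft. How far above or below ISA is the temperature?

ISA-11°C

ISA temperature at 4000 ft = 15 − 2 × (4000/1000) = 7°C.
Deviation = OAT − ISA = -4 − 7 = -11°C.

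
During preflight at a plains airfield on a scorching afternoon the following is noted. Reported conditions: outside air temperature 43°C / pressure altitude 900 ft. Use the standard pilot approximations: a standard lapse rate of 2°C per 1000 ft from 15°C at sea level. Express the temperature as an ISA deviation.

ISA+29.8°C

ISA temperature at 900 ft = 15 − 2 × (900/1000) = 13.2°C.
Deviation = OAT − ISA = 43 − 13.2 = +29.8°C.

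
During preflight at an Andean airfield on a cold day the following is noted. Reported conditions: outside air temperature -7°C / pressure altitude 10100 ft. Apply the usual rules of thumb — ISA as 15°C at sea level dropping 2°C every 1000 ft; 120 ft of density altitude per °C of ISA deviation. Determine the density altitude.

9884 ft

ISA temperature at 10100 ft = 15 − 2 × (10100/1000) = -5.2°C.
ISA deviation = -7 − (-5.2) = -1.8°C.
Density altitude = 10100 + 120 × (-1.8) = 10100 + (-216) = 9884 ft.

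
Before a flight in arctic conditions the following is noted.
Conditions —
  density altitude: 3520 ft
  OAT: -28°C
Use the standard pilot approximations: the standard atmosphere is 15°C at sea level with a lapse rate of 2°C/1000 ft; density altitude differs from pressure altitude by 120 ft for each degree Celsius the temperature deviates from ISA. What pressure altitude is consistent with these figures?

7000 ft

DA = PA + 120 × (OAT − (15 − 2·PA/1000)) = PA + 120·OAT − 1800 + 0.24·PA = 1.24·PA + 120·OAT − 1800.
So 1.24·PA = 3520 − 120 × (-28) + 1800 = 8680.
PA = 8680 / 1.24 = 7000 ft.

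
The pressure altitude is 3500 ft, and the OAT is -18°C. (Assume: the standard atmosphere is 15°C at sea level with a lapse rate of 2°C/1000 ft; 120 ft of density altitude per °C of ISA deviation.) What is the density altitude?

380 ft

ISA temperature at 3500 ft = 15 − 2 × (3500/1000) = 8°C.
ISA deviation = -18 − 8 = -26°C.
Density altitude = 3500 + 120 × (-26) = 3500 + (-3120) = 380 ft.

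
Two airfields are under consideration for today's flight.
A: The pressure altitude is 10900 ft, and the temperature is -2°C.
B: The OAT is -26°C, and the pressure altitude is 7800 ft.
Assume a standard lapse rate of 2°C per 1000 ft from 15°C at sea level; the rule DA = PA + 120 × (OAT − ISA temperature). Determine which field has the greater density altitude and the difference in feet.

A: ISA temp = -6.8°C, deviation +4.8°C, DA = 10900 + 120 × 4.8 = 11476 ft.
B: ISA temp = -0.6°C, deviation -25.4°C, DA = 7800 + 120 × (-25.4) = 4752 ft.
A is higher by 11476 − 4752 = 6724 ft.

A by 6724 ft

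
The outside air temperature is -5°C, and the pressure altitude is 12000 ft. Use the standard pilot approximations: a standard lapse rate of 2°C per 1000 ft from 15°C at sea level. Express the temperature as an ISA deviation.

ISA temperature at 12000 ft = 15 − 2 × (12000/1000) = -9°C.
Deviation = OAT − ISA = -5 − (-9) = +4°C.

ISA+4°C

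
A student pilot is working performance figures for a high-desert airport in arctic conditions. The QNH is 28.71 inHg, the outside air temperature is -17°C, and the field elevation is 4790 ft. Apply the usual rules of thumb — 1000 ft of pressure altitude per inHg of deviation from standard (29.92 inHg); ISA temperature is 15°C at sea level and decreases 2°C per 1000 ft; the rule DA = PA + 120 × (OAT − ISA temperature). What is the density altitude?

Pressure altitude = 4790 + (29.92 − 28.71) × 1000 = 4790 + (+1210) = 6000 ft.
ISA temperature at 6000 ft = 15 − 2 × (6000/1000) = 3°C.
ISA deviation = -17 − 3 = -20°C.
Density altitude = 6000 + 120 × (-20) = 3600 ft.

3600 ft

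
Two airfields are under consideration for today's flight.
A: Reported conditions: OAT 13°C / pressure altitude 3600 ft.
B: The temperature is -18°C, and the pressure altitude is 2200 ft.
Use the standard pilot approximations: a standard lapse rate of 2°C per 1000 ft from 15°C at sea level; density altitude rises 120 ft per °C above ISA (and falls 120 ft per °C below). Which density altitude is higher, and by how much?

A by 5456 ft

A: ISA temp = 7.8°C, deviation +5.2°C, DA = 3600 + 120 × 5.2 = 4224 ft.
B: ISA temp = 10.6°C, deviation -28.6°C, DA = 2200 + 120 × (-28.6) = -1232 ft.
A is higher by 4224 − (-1232) = 5456 ft.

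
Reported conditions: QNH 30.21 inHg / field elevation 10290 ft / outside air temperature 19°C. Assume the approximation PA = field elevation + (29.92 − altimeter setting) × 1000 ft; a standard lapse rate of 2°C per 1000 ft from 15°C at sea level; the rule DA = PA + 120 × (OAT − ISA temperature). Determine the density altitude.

Pressure altitude = 10290 + (29.92 − 30.21) × 1000 = 10290 + (-290) = 10000 ft.
ISA temperature at 10000 ft = 15 − 2 × (10000/1000) = -5°C.
ISA deviation = 19 − (-5) = +24°C.
Density altitude = 10000 + 120 × (24) = 12880 ft.

12880 ft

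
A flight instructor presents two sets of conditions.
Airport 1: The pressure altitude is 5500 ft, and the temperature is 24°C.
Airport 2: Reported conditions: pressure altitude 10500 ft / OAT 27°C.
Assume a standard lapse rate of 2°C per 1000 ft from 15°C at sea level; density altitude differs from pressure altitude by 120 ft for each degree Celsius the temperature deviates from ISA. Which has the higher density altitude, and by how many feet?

Airport 2 by 6560 ft

Airport 1: ISA temp = 4°C, deviation +20°C, DA = 5500 + 120 × 20 = 7900 ft.
Airport 2: ISA temp = -6°C, deviation +33°C, DA = 10500 + 120 × 33 = 14460 ft.
Airport 2 is higher by 14460 − 7900 = 6560 ft.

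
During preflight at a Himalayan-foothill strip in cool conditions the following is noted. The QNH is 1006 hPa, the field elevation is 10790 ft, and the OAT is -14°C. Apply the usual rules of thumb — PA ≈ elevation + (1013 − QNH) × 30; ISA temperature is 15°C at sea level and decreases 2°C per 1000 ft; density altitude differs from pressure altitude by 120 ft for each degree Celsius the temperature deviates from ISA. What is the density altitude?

10160 ft

Pressure altitude = 10790 + (1013 − 1006) × 30 = 10790 + (+210) = 11000 ft.
ISA temperature at 11000 ft = 15 − 2 × (11000/1000) = -7°C.
ISA deviation = -14 − (-7) = -7°C.
Density altitude = 11000 + 120 × (-7) = 10160 ft.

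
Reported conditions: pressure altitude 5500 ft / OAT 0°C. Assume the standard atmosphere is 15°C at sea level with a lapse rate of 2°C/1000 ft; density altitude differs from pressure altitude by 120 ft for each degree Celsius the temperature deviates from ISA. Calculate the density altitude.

5020 ft

ISA temperature at 5500 ft = 15 − 2 × (5500/1000) = 4°C.
ISA deviation = 0 − 4 = -4°C.
Density altitude = 5500 + 120 × (-4) = 5500 + (-480) = 5020 ft.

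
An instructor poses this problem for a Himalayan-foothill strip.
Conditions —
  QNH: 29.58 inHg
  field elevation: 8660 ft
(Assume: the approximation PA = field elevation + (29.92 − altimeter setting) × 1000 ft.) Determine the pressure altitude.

Pressure correction = (29.92 − 29.58) × 1000 = +340 ft.
Pressure altitude = 8660 + (+340) = 9000 ft.

9000 ft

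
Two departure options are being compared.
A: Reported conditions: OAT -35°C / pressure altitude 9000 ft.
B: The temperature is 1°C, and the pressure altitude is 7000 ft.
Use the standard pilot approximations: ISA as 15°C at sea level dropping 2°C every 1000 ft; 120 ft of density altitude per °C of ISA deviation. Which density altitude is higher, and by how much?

A: ISA temp = -3°C, deviation -32°C, DA = 9000 + 120 × (-32) = 5160 ft.
B: ISA temp = 1°C, deviation 0°C, DA = 7000 + 120 × 0 = 7000 ft.
B is higher by 7000 − 5160 = 1840 ft.

B by 1840 ft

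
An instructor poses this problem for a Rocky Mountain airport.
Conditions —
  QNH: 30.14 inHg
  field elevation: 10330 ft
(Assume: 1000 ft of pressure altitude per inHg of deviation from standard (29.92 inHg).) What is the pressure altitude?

Pressure correction = (29.92 − 30.14) × 1000 = -220 ft.
Pressure altitude = 10330 + (-220) = 10110 ft.

10110 ft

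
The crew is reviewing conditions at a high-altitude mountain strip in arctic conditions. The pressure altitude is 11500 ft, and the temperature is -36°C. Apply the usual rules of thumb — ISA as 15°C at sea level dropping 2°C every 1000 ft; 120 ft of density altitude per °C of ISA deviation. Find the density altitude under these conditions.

8140 ft

ISA temperature at 11500 ft = 15 − 2 × (11500/1000) = -8°C.
ISA deviation = -36 − (-8) = -28°C.
Density altitude = 11500 + 120 × (-28) = 11500 + (-3360) = 8140 ft.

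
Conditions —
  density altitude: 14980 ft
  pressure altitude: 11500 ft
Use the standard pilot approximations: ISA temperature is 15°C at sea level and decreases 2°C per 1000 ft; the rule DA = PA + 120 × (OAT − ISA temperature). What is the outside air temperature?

21°C

Density altitude − pressure altitude = 14980 − 11500 = +3480 ft.
At 120 ft/°C that is an ISA deviation of 3480/120 = +29°C.
ISA temperature at 11500 ft = 15 − 2 × (11500/1000) = -8°C.
OAT = ISA + deviation = -8 + (+29) = 21°C.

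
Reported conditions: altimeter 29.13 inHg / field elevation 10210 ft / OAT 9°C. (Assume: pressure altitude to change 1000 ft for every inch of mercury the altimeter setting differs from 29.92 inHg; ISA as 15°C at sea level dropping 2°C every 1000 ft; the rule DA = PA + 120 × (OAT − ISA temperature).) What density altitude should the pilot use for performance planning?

Pressure altitude = 10210 + (29.92 − 29.13) × 1000 = 10210 + (+790) = 11000 ft.
ISA temperature at 11000 ft = 15 − 2 × (11000/1000) = -7°C.
ISA deviation = 9 − (-7) = +16°C.
Density altitude = 11000 + 120 × (16) = 12920 ft.

12920 ft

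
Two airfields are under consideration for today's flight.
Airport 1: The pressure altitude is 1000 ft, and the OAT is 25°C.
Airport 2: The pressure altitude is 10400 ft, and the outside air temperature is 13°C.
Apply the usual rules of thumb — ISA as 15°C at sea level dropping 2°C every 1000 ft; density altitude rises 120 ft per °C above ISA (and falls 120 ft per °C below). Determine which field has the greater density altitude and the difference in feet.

Airport 2 by 10216 ft

Airport 1: ISA temp = 13°C, deviation +12°C, DA = 1000 + 120 × 12 = 2440 ft.
Airport 2: ISA temp = -5.8°C, deviation +18.8°C, DA = 10400 + 120 × 18.8 = 12656 ft.
Airport 2 is higher by 12656 − 2440 = 10216 ft.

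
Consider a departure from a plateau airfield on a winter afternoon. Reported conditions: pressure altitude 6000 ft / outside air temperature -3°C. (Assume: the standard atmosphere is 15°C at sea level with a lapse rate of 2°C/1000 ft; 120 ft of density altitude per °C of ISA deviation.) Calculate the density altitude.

5280 ft

ISA temperature at 6000 ft = 15 − 2 × (6000/1000) = 3°C.
ISA deviation = -3 − 3 = -6°C.
Density altitude = 6000 + 120 × (-6) = 6000 + (-720) = 5280 ft.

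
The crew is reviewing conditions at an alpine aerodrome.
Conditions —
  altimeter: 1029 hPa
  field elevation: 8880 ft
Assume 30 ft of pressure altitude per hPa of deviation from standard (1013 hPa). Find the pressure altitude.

8400 ft

Pressure correction = (1013 − 1029) × 30 = -480 ft.
Pressure altitude = 8880 + (-480) = 8400 ft.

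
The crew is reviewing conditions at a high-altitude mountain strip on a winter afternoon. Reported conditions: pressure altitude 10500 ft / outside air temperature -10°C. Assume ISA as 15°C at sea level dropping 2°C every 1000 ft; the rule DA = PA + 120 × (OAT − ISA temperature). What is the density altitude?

ISA temperature at 10500 ft = 15 − 2 × (10500/1000) = -6°C.
ISA deviation = -10 − (-6) = -4°C.
Density altitude = 10500 + 120 × (-4) = 10500 + (-480) = 10020 ft.

10020 ft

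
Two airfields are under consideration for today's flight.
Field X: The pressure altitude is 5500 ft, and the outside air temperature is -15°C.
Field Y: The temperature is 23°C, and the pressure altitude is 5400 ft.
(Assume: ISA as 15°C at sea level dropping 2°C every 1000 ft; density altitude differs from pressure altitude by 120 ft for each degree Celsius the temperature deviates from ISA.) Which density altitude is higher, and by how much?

Field Y by 4436 ft

Field X: ISA temp = 4°C, deviation -19°C, DA = 5500 + 120 × (-19) = 3220 ft.
Field Y: ISA temp = 4.2°C, deviation +18.8°C, DA = 5400 + 120 × 18.8 = 7656 ft.
Field Y is higher by 7656 − 3220 = 4436 ft.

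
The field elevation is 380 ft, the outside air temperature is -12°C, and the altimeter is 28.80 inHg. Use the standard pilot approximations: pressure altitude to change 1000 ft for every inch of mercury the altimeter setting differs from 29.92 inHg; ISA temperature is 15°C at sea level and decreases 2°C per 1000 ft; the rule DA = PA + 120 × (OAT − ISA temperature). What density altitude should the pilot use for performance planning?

Pressure altitude = 380 + (29.92 − 28.80) × 1000 = 380 + (+1120) = 1500 ft.
ISA temperature at 1500 ft = 15 − 2 × (1500/1000) = 12°C.
ISA deviation = -12 − 12 = -24°C.
Density altitude = 1500 + 120 × (-24) = -1380 ft.

-1380 ft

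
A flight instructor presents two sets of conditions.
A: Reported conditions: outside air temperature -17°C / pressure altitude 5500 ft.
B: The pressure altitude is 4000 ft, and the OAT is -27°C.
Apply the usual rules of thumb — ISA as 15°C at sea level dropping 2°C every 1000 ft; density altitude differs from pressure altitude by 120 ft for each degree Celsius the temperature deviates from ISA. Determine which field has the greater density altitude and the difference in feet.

A: ISA temp = 4°C, deviation -21°C, DA = 5500 + 120 × (-21) = 2980 ft.
B: ISA temp = 7°C, deviation -34°C, DA = 4000 + 120 × (-34) = -80 ft.
A is higher by 2980 − (-80) = 3060 ft.

A by 3060 ft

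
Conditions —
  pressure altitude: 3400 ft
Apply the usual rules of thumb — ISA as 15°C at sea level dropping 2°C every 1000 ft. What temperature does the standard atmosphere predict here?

ISA temperature = 15 − 2 × (3400/1000) = 15 − 6.8 = 8.2°C.

8.2°C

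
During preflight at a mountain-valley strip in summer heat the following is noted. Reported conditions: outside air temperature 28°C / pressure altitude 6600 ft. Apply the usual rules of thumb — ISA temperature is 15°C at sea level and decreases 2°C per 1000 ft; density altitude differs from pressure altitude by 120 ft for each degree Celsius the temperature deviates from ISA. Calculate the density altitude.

9744 ft

ISA temperature at 6600 ft = 15 − 2 × (6600/1000) = 1.8°C.
ISA deviation = 28 − 1.8 = +26.2°C.
Density altitude = 6600 + 120 × (26.2) = 6600 + (+3144) = 9744 ft.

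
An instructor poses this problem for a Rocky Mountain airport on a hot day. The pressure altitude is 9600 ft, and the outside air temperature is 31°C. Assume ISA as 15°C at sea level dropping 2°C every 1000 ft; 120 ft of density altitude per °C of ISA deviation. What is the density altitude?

ISA temperature at 9600 ft = 15 − 2 × (9600/1000) = -4.2°C.
ISA deviation = 31 − (-4.2) = +35.2°C.
Density altitude = 9600 + 120 × (35.2) = 9600 + (+4224) = 13824 ft.

13824 ft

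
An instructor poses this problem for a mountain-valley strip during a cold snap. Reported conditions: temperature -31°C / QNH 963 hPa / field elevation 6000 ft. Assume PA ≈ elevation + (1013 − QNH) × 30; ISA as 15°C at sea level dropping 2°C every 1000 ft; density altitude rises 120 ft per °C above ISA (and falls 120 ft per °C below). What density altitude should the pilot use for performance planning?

3780 ft

Pressure altitude = 6000 + (1013 − 963) × 30 = 6000 + (+1500) = 7500 ft.
ISA temperature at 7500 ft = 15 − 2 × (7500/1000) = 0°C.
ISA deviation = -31 − 0 = -31°C.
Density altitude = 7500 + 120 × (-31) = 3780 ft.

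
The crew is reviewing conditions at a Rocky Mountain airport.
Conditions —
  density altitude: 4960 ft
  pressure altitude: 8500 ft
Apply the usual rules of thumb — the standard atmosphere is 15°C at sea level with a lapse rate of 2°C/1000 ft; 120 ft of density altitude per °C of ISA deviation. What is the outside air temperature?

-31.5°C

Density altitude − pressure altitude = 4960 − 8500 = -3540 ft.
At 120 ft/°C that is an ISA deviation of -3540/120 = -29.5°C.
ISA temperature at 8500 ft = 15 − 2 × (8500/1000) = -2°C.
OAT = ISA + deviation = -2 + (-29.5) = -31.5°C.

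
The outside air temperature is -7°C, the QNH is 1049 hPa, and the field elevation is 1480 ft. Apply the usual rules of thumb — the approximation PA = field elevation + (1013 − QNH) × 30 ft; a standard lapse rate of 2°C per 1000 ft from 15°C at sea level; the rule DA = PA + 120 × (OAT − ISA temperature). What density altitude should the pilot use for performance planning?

Pressure altitude = 1480 + (1013 − 1049) × 30 = 1480 + (-1080) = 400 ft.
ISA temperature at 400 ft = 15 − 2 × (400/1000) = 14.2°C.
ISA deviation = -7 − 14.2 = -21.2°C.
Density altitude = 400 + 120 × (-21.2) = -2144 ft.

-2144 ft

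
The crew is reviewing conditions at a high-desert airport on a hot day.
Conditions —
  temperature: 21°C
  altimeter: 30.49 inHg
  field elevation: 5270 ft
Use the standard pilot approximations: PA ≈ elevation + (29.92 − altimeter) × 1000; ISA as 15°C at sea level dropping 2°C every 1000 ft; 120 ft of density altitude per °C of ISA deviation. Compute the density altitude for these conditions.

6548 ft

Pressure altitude = 5270 + (29.92 − 30.49) × 1000 = 5270 + (-570) = 4700 ft.
ISA temperature at 4700 ft = 15 − 2 × (4700/1000) = 5.6°C.
ISA deviation = 21 − 5.6 = +15.4°C.
Density altitude = 4700 + 120 × (15.4) = 6548 ft.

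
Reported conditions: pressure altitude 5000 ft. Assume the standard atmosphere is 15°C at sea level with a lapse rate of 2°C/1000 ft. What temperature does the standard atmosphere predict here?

ISA temperature = 15 − 2 × (5000/1000) = 15 − 10 = 5°C.

5°C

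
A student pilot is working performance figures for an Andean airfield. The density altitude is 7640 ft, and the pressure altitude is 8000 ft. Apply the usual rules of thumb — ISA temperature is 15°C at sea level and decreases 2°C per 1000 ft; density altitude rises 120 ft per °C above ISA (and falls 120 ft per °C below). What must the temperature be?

Density altitude − pressure altitude = 7640 − 8000 = -360 ft.
At 120 ft/°C that is an ISA deviation of -360/120 = -3°C.
ISA temperature at 8000 ft = 15 − 2 × (8000/1000) = -1°C.
OAT = ISA + deviation = -1 + (-3) = -4°C.

-4°C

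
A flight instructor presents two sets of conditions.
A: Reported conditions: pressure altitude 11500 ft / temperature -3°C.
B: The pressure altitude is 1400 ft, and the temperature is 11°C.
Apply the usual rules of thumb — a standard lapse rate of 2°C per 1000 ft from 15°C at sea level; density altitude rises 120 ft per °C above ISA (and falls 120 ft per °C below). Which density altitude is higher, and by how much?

A: ISA temp = -8°C, deviation +5°C, DA = 11500 + 120 × 5 = 12100 ft.
B: ISA temp = 12.2°C, deviation -1.2°C, DA = 1400 + 120 × (-1.2) = 1256 ft.
A is higher by 12100 − 1256 = 10844 ft.

A by 10844 ft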